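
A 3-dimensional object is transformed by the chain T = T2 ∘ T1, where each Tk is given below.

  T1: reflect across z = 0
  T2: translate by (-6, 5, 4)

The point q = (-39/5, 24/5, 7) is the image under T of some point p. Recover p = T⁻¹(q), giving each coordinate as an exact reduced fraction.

p = (-9/5, -1/5, -3)

T1 = [1 0 0 0; 0 1 0 0; 0 0 -1 0; 0 0 0 1]
T2·T1 = [1 0 0 -6; 0 1 0 5; 0 0 -1 4; 0 0 0 1]
det M = -1; M⁻¹ = [1 0 0 6; 0 1 0 -5; 0 0 -1 4; 0 0 0 1]
M⁻¹ · (-39/5, 24/5, 7)ᵀ = (-9/5, -1/5, -3)ᵀ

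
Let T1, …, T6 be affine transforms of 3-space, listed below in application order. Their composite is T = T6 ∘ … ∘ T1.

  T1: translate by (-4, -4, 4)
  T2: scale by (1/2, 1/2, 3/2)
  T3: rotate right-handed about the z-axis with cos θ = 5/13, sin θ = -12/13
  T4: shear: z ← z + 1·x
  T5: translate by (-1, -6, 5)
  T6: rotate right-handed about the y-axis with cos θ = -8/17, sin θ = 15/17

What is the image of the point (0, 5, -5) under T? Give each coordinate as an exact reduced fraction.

T(p) = (1517/442, -103/26, -77/221)

T1 translate by (-4, -4, 4): (0, 5, -5) → (-4, 1, -1)
T2 scale by (1/2, 1/2, 3/2): (-4, 1, -1) → (-2, 1/2, -3/2)
T3 rotate right-handed about the z-axis with cos θ = 5/13, sin θ = -12/13: (-2, 1/2, -3/2) → (-4/13, 53/26, -3/2)
T4 shear: z ← z + 1·x: (-4/13, 53/26, -3/2) → (-4/13, 53/26, -47/26)
T5 translate by (-1, -6, 5): (-4/13, 53/26, -47/26) → (-17/13, -103/26, 83/26)
T6 rotate right-handed about the y-axis with cos θ = -8/17, sin θ = 15/17: (-17/13, -103/26, 83/26) → (1517/442, -103/26, -77/221)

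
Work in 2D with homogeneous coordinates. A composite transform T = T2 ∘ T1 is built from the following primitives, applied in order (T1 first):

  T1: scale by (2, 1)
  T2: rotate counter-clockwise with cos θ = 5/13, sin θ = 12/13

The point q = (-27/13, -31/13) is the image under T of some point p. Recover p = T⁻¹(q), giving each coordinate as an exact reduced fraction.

p = (-3/2, 1)

T1 = [2 0 0; 0 1 0; 0 0 1]
T2·T1 = [10/13 -12/13 0; 24/13 5/13 0; 0 0 1]
det M = 2; M⁻¹ = [5/26 6/13 0; -12/13 5/13 0; 0 0 1]
M⁻¹ · (-27/13, -31/13)ᵀ = (-3/2, 1)ᵀ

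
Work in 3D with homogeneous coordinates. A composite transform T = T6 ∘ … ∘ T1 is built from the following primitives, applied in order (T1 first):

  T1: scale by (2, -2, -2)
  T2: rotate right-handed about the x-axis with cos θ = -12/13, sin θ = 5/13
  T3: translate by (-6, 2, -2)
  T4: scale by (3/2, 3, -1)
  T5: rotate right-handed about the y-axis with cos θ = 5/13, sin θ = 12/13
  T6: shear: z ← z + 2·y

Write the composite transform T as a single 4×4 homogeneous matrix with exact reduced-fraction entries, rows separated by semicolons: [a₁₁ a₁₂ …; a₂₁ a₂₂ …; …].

T = [15/13 120/169 -288/169 -21/13; 0 72/13 30/13 6; -36/13 1922/169 660/169 274/13; 0 0 0 1]

T1 = [2 0 0 0; 0 -2 0 0; 0 0 -2 0; 0 0 0 1]
T2·T1 = [2 0 0 0; 0 24/13 10/13 0; 0 -10/13 24/13 0; 0 0 0 1]
T3·…·T1 = [2 0 0 -6; 0 24/13 10/13 2; 0 -10/13 24/13 -2; 0 0 0 1]
T4·…·T1 = [3 0 0 -9; 0 72/13 30/13 6; 0 10/13 -24/13 2; 0 0 0 1]
T5·…·T1 = [15/13 120/169 -288/169 -21/13; 0 72/13 30/13 6; -36/13 50/169 -120/169 118/13; 0 0 0 1]
T6·…·T1 = [15/13 120/169 -288/169 -21/13; 0 72/13 30/13 6; -36/13 1922/169 660/169 274/13; 0 0 0 1]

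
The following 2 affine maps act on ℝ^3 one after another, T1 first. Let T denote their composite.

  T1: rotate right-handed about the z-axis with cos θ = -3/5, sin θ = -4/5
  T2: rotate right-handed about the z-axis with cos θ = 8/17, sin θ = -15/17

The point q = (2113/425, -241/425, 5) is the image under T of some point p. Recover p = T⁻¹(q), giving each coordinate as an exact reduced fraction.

T1 = [-3/5 4/5 0 0; -4/5 -3/5 0 0; 0 0 1 0; 0 0 0 1]
T2·T1 = [-84/85 -13/85 0 0; 13/85 -84/85 0 0; 0 0 1 0; 0 0 0 1]
det M = 1; M⁻¹ = [-84/85 13/85 0 0; -13/85 -84/85 0 0; 0 0 1 0; 0 0 0 1]
M⁻¹ · (2113/425, -241/425, 5)ᵀ = (-5, -1/5, 5)ᵀ

p = (-5, -1/5, 5)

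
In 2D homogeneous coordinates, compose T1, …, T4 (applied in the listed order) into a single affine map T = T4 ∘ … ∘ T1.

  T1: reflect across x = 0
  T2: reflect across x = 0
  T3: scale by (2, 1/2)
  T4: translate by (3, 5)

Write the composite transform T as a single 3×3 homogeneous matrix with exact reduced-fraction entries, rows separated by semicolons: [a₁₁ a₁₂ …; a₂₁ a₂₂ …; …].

T1 = [-1 0 0; 0 1 0; 0 0 1]
T2·T1 = [1 0 0; 0 1 0; 0 0 1]
T3·…·T1 = [2 0 0; 0 1/2 0; 0 0 1]
T4·…·T1 = [2 0 3; 0 1/2 5; 0 0 1]

T = [2 0 3; 0 1/2 5; 0 0 1]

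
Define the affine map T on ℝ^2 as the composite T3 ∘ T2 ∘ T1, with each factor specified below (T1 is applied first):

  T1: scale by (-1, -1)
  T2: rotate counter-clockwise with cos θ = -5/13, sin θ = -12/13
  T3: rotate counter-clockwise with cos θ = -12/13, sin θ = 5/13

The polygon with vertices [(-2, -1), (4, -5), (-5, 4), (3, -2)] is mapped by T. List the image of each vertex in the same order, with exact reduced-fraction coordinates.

T1 scale by (-1, -1): (-2, -1) → (2, 1); (4, -5) → (-4, 5); (-5, 4) → (5, -4); (3, -2) → (-3, 2)
T2 rotate counter-clockwise with cos θ = -5/13, sin θ = -12/13: (2, 1) → (2/13, -29/13); (-4, 5) → (80/13, 23/13); (5, -4) → (-73/13, -40/13); (-3, 2) → (3, 2)
T3 rotate counter-clockwise with cos θ = -12/13, sin θ = 5/13: (2/13, -29/13) → (121/169, 358/169); (80/13, 23/13) → (-1075/169, 124/169); (-73/13, -40/13) → (1076/169, 115/169); (3, 2) → (-46/13, -9/13)

image vertices: (121/169, 358/169), (-1075/169, 124/169), (1076/169, 115/169), (-46/13, -9/13)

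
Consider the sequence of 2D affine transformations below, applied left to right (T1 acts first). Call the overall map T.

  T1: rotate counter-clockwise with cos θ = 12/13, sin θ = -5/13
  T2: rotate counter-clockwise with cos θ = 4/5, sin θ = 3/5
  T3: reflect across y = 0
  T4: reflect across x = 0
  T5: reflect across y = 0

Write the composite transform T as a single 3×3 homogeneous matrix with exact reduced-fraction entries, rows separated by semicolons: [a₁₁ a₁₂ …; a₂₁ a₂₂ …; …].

T1 = [12/13 5/13 0; -5/13 12/13 0; 0 0 1]
T2·T1 = [63/65 -16/65 0; 16/65 63/65 0; 0 0 1]
T3·…·T1 = [63/65 -16/65 0; -16/65 -63/65 0; 0 0 1]
T4·…·T1 = [-63/65 16/65 0; -16/65 -63/65 0; 0 0 1]
T5·…·T1 = [-63/65 16/65 0; 16/65 63/65 0; 0 0 1]

T = [-63/65 16/65 0; 16/65 63/65 0; 0 0 1]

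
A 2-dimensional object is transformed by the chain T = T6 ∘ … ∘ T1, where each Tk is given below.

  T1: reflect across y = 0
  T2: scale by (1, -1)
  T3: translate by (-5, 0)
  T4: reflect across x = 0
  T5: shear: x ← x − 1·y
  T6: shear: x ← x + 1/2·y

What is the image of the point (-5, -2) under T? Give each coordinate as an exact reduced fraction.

T1 reflect across y = 0: (-5, -2) → (-5, 2)
T2 scale by (1, -1): (-5, 2) → (-5, -2)
T3 translate by (-5, 0): (-5, -2) → (-10, -2)
T4 reflect across x = 0: (-10, -2) → (10, -2)
T5 shear: x ← x − 1·y: (10, -2) → (12, -2)
T6 shear: x ← x + 1/2·y: (12, -2) → (11, -2)

T(p) = (11, -2)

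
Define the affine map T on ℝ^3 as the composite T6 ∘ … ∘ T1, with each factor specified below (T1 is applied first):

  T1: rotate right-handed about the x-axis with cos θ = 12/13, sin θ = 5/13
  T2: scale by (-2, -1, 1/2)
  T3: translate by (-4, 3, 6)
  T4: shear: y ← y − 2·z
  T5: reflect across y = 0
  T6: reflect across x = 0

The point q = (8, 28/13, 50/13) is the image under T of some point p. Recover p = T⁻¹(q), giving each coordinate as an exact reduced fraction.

T1 = [1 0 0 0; 0 12/13 -5/13 0; 0 5/13 12/13 0; 0 0 0 1]
T2·T1 = [-2 0 0 0; 0 -12/13 5/13 0; 0 5/26 6/13 0; 0 0 0 1]
T3·…·T1 = [-2 0 0 -4; 0 -12/13 5/13 3; 0 5/26 6/13 6; 0 0 0 1]
T4·…·T1 = [-2 0 0 -4; 0 -17/13 -7/13 -9; 0 5/26 6/13 6; 0 0 0 1]
T5·…·T1 = [-2 0 0 -4; 0 17/13 7/13 9; 0 5/26 6/13 6; 0 0 0 1]
T6·…·T1 = [2 0 0 4; 0 17/13 7/13 9; 0 5/26 6/13 6; 0 0 0 1]
det M = 1; M⁻¹ = [1/2 0 0 -2; 0 12/13 -14/13 -24/13; 0 -5/13 34/13 -159/13; 0 0 0 1]
M⁻¹ · (8, 28/13, 50/13)ᵀ = (2, -4, -3)ᵀ

p = (2, -4, -3)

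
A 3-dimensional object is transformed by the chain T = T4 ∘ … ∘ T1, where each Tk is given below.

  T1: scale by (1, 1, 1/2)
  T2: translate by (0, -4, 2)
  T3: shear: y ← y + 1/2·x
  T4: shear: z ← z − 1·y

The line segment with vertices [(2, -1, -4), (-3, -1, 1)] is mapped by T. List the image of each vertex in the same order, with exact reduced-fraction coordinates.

T1 scale by (1, 1, 1/2): (2, -1, -4) → (2, -1, -2); (-3, -1, 1) → (-3, -1, 1/2)
T2 translate by (0, -4, 2): (2, -1, -2) → (2, -5, 0); (-3, -1, 1/2) → (-3, -5, 5/2)
T3 shear: y ← y + 1/2·x: (2, -5, 0) → (2, -4, 0); (-3, -5, 5/2) → (-3, -13/2, 5/2)
T4 shear: z ← z − 1·y: (2, -4, 0) → (2, -4, 4); (-3, -13/2, 5/2) → (-3, -13/2, 9)

image vertices: (2, -4, 4), (-3, -13/2, 9)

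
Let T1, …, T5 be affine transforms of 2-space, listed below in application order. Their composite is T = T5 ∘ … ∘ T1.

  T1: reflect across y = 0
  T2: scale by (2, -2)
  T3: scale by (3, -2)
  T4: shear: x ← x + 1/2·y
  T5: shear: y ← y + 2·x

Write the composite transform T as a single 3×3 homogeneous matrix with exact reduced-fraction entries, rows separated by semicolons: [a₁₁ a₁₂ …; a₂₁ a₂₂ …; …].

T1 = [1 0 0; 0 -1 0; 0 0 1]
T2·T1 = [2 0 0; 0 2 0; 0 0 1]
T3·…·T1 = [6 0 0; 0 -4 0; 0 0 1]
T4·…·T1 = [6 -2 0; 0 -4 0; 0 0 1]
T5·…·T1 = [6 -2 0; 12 -8 0; 0 0 1]

T = [6 -2 0; 12 -8 0; 0 0 1]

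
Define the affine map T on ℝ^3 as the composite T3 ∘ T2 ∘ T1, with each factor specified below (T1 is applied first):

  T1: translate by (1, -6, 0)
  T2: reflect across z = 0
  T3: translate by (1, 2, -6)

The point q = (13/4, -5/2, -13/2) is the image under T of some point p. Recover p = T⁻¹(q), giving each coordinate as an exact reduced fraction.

T1 = [1 0 0 1; 0 1 0 -6; 0 0 1 0; 0 0 0 1]
T2·T1 = [1 0 0 1; 0 1 0 -6; 0 0 -1 0; 0 0 0 1]
T3·…·T1 = [1 0 0 2; 0 1 0 -4; 0 0 -1 -6; 0 0 0 1]
det M = -1; M⁻¹ = [1 0 0 -2; 0 1 0 4; 0 0 -1 -6; 0 0 0 1]
M⁻¹ · (13/4, -5/2, -13/2)ᵀ = (5/4, 3/2, 1/2)ᵀ

p = (5/4, 3/2, 1/2)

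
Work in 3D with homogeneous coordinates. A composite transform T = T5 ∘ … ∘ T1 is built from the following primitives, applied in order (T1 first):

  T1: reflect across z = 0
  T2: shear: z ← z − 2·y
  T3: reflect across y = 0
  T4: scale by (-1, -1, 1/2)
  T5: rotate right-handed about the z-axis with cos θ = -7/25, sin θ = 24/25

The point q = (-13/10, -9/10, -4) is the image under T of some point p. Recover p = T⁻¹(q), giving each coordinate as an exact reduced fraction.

p = (1/2, 3/2, 5)

T1 = [1 0 0 0; 0 1 0 0; 0 0 -1 0; 0 0 0 1]
T2·T1 = [1 0 0 0; 0 1 0 0; 0 -2 -1 0; 0 0 0 1]
T3·…·T1 = [1 0 0 0; 0 -1 0 0; 0 -2 -1 0; 0 0 0 1]
T4·…·T1 = [-1 0 0 0; 0 1 0 0; 0 -1 -1/2 0; 0 0 0 1]
T5·…·T1 = [7/25 -24/25 0 0; -24/25 -7/25 0 0; 0 -1 -1/2 0; 0 0 0 1]
det M = 1/2; M⁻¹ = [7/25 -24/25 0 0; -24/25 -7/25 0 0; 48/25 14/25 -2 0; 0 0 0 1]
M⁻¹ · (-13/10, -9/10, -4)ᵀ = (1/2, 3/2, 5)ᵀ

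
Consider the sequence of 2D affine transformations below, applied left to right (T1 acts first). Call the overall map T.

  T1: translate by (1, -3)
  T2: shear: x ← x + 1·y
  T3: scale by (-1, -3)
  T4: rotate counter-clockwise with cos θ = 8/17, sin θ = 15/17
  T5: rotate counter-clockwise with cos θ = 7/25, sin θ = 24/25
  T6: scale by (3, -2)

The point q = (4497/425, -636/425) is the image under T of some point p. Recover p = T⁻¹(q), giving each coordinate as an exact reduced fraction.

T1 = [1 0 1; 0 1 -3; 0 0 1]
T2·T1 = [1 1 -2; 0 1 -3; 0 0 1]
T3·…·T1 = [-1 -1 2; 0 -3 9; 0 0 1]
T4·…·T1 = [-8/17 37/17 -7; -15/17 -39/17 6; 0 0 1]
T5·…·T1 = [304/425 239/85 -193/25; -297/425 123/85 -126/25; 0 0 1]
T6·…·T1 = [912/425 717/85 -579/25; 594/425 -246/85 252/25; 0 0 1]
det M = -18; M⁻¹ = [41/255 239/510 -1; 33/425 -152/1275 3; 0 0 1]
M⁻¹ · (4497/425, -636/425)ᵀ = (0, 4)ᵀ

p = (0, 4)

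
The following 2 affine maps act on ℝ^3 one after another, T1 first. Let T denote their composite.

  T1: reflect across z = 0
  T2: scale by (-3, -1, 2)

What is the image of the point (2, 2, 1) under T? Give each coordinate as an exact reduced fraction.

T1 reflect across z = 0: (2, 2, 1) → (2, 2, -1)
T2 scale by (-3, -1, 2): (2, 2, -1) → (-6, -2, -2)

T(p) = (-6, -2, -2)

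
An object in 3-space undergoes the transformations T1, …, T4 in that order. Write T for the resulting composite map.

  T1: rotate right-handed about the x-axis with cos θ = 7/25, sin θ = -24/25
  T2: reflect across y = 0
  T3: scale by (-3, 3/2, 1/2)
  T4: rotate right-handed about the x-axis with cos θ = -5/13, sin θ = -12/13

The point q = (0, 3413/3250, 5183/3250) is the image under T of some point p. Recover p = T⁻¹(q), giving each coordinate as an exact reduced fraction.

p = (0, -1/3, 7/5)

T1 = [1 0 0 0; 0 7/25 24/25 0; 0 -24/25 7/25 0; 0 0 0 1]
T2·T1 = [1 0 0 0; 0 -7/25 -24/25 0; 0 -24/25 7/25 0; 0 0 0 1]
T3·…·T1 = [-3 0 0 0; 0 -21/50 -36/25 0; 0 -12/25 7/50 0; 0 0 0 1]
T4·…·T1 = [-3 0 0 0; 0 -183/650 222/325 0; 0 186/325 829/650 0; 0 0 0 1]
det M = 9/4; M⁻¹ = [-1/3 0 0 0; 0 -1658/975 296/325 0; 0 248/325 122/325 0; 0 0 0 1]
M⁻¹ · (0, 3413/3250, 5183/3250)ᵀ = (0, -1/3, 7/5)ᵀ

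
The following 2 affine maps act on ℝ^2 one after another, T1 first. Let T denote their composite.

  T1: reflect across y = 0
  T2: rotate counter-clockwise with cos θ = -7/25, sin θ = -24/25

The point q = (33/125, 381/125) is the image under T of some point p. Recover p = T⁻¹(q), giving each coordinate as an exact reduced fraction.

T1 = [1 0 0; 0 -1 0; 0 0 1]
T2·T1 = [-7/25 -24/25 0; -24/25 7/25 0; 0 0 1]
det M = -1; M⁻¹ = [-7/25 -24/25 0; -24/25 7/25 0; 0 0 1]
M⁻¹ · (33/125, 381/125)ᵀ = (-3, 3/5)ᵀ

p = (-3, 3/5)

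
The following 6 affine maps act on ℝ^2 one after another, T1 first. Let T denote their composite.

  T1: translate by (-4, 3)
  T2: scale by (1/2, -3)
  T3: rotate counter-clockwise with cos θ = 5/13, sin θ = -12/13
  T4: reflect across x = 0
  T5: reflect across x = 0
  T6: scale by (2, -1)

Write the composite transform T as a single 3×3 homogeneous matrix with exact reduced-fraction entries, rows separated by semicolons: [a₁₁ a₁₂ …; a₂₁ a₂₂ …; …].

T = [5/13 -72/13 -236/13; 6/13 15/13 21/13; 0 0 1]

T1 = [1 0 -4; 0 1 3; 0 0 1]
T2·T1 = [1/2 0 -2; 0 -3 -9; 0 0 1]
T3·…·T1 = [5/26 -36/13 -118/13; -6/13 -15/13 -21/13; 0 0 1]
T4·…·T1 = [-5/26 36/13 118/13; -6/13 -15/13 -21/13; 0 0 1]
T5·…·T1 = [5/26 -36/13 -118/13; -6/13 -15/13 -21/13; 0 0 1]
T6·…·T1 = [5/13 -72/13 -236/13; 6/13 15/13 21/13; 0 0 1]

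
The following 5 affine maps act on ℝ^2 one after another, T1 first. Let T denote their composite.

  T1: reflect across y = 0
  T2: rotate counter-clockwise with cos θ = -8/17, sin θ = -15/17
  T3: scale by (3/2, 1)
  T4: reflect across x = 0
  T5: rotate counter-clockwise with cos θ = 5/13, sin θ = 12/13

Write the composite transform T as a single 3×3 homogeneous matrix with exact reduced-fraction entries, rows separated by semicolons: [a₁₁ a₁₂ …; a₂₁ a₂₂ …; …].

T1 = [1 0 0; 0 -1 0; 0 0 1]
T2·T1 = [-8/17 -15/17 0; -15/17 8/17 0; 0 0 1]
T3·…·T1 = [-12/17 -45/34 0; -15/17 8/17 0; 0 0 1]
T4·…·T1 = [12/17 45/34 0; -15/17 8/17 0; 0 0 1]
T5·…·T1 = [240/221 33/442 0; 69/221 310/221 0; 0 0 1]

T = [240/221 33/442 0; 69/221 310/221 0; 0 0 1]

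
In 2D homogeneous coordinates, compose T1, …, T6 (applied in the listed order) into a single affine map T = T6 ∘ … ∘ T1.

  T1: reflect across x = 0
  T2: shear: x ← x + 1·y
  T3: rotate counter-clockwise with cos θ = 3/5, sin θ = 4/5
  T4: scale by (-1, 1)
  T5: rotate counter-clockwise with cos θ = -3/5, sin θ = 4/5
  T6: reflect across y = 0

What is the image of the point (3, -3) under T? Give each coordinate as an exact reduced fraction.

T(p) = (114/25, -123/25)

T1 reflect across x = 0: (3, -3) → (-3, -3)
T2 shear: x ← x + 1·y: (-3, -3) → (-6, -3)
T3 rotate counter-clockwise with cos θ = 3/5, sin θ = 4/5: (-6, -3) → (-6/5, -33/5)
T4 scale by (-1, 1): (-6/5, -33/5) → (6/5, -33/5)
T5 rotate counter-clockwise with cos θ = -3/5, sin θ = 4/5: (6/5, -33/5) → (114/25, 123/25)
T6 reflect across y = 0: (114/25, 123/25) → (114/25, -123/25)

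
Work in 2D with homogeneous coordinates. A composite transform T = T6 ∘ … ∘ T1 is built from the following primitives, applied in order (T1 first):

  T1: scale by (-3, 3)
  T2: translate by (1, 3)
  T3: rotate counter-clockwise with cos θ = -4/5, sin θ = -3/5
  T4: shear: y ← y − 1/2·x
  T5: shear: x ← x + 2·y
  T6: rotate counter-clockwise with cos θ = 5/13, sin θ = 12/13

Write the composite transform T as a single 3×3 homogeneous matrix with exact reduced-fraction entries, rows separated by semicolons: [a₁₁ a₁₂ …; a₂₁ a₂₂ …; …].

T1 = [-3 0 0; 0 3 0; 0 0 1]
T2·T1 = [-3 0 1; 0 3 3; 0 0 1]
T3·…·T1 = [12/5 9/5 1; 9/5 -12/5 -3; 0 0 1]
T4·…·T1 = [12/5 9/5 1; 3/5 -33/10 -7/2; 0 0 1]
T5·…·T1 = [18/5 -24/5 -6; 3/5 -33/10 -7/2; 0 0 1]
T6·…·T1 = [54/65 6/5 12/13; 231/65 -57/10 -179/26; 0 0 1]

T = [54/65 6/5 12/13; 231/65 -57/10 -179/26; 0 0 1]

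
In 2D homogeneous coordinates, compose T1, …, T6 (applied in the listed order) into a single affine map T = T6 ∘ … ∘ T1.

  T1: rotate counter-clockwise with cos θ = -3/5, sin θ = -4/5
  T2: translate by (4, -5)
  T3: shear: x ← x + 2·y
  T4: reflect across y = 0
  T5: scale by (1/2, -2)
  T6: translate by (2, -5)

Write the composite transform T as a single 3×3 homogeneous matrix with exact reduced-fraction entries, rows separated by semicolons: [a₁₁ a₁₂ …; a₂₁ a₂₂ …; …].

T1 = [-3/5 4/5 0; -4/5 -3/5 0; 0 0 1]
T2·T1 = [-3/5 4/5 4; -4/5 -3/5 -5; 0 0 1]
T3·…·T1 = [-11/5 -2/5 -6; -4/5 -3/5 -5; 0 0 1]
T4·…·T1 = [-11/5 -2/5 -6; 4/5 3/5 5; 0 0 1]
T5·…·T1 = [-11/10 -1/5 -3; -8/5 -6/5 -10; 0 0 1]
T6·…·T1 = [-11/10 -1/5 -1; -8/5 -6/5 -15; 0 0 1]

T = [-11/10 -1/5 -1; -8/5 -6/5 -15; 0 0 1]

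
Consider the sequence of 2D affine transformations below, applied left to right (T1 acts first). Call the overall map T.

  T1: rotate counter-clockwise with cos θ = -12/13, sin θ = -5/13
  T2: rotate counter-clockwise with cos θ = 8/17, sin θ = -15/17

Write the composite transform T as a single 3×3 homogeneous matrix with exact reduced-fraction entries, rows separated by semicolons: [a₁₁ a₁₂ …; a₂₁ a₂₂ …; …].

T1 = [-12/13 5/13 0; -5/13 -12/13 0; 0 0 1]
T2·T1 = [-171/221 -140/221 0; 140/221 -171/221 0; 0 0 1]

T = [-171/221 -140/221 0; 140/221 -171/221 0; 0 0 1]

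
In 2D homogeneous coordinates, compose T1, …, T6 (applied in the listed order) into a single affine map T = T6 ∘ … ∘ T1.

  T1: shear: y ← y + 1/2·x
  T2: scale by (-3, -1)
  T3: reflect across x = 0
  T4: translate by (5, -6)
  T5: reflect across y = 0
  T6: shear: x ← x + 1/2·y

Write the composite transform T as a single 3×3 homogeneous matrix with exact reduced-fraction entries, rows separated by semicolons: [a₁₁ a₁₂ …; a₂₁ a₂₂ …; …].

T = [13/4 1/2 8; 1/2 1 6; 0 0 1]

T1 = [1 0 0; 1/2 1 0; 0 0 1]
T2·T1 = [-3 0 0; -1/2 -1 0; 0 0 1]
T3·…·T1 = [3 0 0; -1/2 -1 0; 0 0 1]
T4·…·T1 = [3 0 5; -1/2 -1 -6; 0 0 1]
T5·…·T1 = [3 0 5; 1/2 1 6; 0 0 1]
T6·…·T1 = [13/4 1/2 8; 1/2 1 6; 0 0 1]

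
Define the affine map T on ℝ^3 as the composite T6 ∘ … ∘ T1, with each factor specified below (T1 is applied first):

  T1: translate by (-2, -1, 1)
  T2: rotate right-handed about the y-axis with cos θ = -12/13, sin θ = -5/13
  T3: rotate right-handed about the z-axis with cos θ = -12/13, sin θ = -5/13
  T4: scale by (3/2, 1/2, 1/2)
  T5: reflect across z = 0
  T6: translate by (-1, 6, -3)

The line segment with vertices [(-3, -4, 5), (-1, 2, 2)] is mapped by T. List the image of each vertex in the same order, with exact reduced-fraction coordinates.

T1 translate by (-2, -1, 1): (-3, -4, 5) → (-5, -5, 6); (-1, 2, 2) → (-3, 1, 3)
T2 rotate right-handed about the y-axis with cos θ = -12/13, sin θ = -5/13: (-5, -5, 6) → (30/13, -5, -97/13); (-3, 1, 3) → (21/13, 1, -51/13)
T3 rotate right-handed about the z-axis with cos θ = -12/13, sin θ = -5/13: (30/13, -5, -97/13) → (-685/169, 630/169, -97/13); (21/13, 1, -51/13) → (-187/169, -261/169, -51/13)
T4 scale by (3/2, 1/2, 1/2): (-685/169, 630/169, -97/13) → (-2055/338, 315/169, -97/26); (-187/169, -261/169, -51/13) → (-561/338, -261/338, -51/26)
T5 reflect across z = 0: (-2055/338, 315/169, -97/26) → (-2055/338, 315/169, 97/26); (-561/338, -261/338, -51/26) → (-561/338, -261/338, 51/26)
T6 translate by (-1, 6, -3): (-2055/338, 315/169, 97/26) → (-2393/338, 1329/169, 19/26); (-561/338, -261/338, 51/26) → (-899/338, 1767/338, -27/26)

image vertices: (-2393/338, 1329/169, 19/26), (-899/338, 1767/338, -27/26)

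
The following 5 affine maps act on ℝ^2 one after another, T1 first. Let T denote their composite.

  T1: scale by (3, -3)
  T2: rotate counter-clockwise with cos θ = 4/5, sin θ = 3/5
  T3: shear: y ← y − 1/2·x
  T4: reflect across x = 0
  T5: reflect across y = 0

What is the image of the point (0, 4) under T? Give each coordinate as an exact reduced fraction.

T1 scale by (3, -3): (0, 4) → (0, -12)
T2 rotate counter-clockwise with cos θ = 4/5, sin θ = 3/5: (0, -12) → (36/5, -48/5)
T3 shear: y ← y − 1/2·x: (36/5, -48/5) → (36/5, -66/5)
T4 reflect across x = 0: (36/5, -66/5) → (-36/5, -66/5)
T5 reflect across y = 0: (-36/5, -66/5) → (-36/5, 66/5)

T(p) = (-36/5, 66/5)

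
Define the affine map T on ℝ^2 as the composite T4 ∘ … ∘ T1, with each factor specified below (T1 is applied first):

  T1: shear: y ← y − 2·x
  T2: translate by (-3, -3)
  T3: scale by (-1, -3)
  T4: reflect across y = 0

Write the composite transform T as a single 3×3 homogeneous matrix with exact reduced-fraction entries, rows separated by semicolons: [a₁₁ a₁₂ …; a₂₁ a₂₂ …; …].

T1 = [1 0 0; -2 1 0; 0 0 1]
T2·T1 = [1 0 -3; -2 1 -3; 0 0 1]
T3·…·T1 = [-1 0 3; 6 -3 9; 0 0 1]
T4·…·T1 = [-1 0 3; -6 3 -9; 0 0 1]

T = [-1 0 3; -6 3 -9; 0 0 1]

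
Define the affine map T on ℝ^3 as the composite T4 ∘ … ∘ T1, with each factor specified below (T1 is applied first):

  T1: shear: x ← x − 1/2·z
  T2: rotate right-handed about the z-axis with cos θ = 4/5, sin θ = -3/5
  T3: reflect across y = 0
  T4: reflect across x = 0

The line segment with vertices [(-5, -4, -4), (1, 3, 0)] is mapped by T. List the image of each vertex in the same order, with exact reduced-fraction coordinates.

T1 shear: x ← x − 1/2·z: (-5, -4, -4) → (-3, -4, -4); (1, 3, 0) → (1, 3, 0)
T2 rotate right-handed about the z-axis with cos θ = 4/5, sin θ = -3/5: (-3, -4, -4) → (-24/5, -7/5, -4); (1, 3, 0) → (13/5, 9/5, 0)
T3 reflect across y = 0: (-24/5, -7/5, -4) → (-24/5, 7/5, -4); (13/5, 9/5, 0) → (13/5, -9/5, 0)
T4 reflect across x = 0: (-24/5, 7/5, -4) → (24/5, 7/5, -4); (13/5, -9/5, 0) → (-13/5, -9/5, 0)

image vertices: (24/5, 7/5, -4), (-13/5, -9/5, 0)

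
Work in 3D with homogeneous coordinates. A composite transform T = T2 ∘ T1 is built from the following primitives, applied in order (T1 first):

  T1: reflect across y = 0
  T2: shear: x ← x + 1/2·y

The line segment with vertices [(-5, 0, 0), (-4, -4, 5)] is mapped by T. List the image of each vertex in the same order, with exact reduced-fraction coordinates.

T1 reflect across y = 0: (-5, 0, 0) → (-5, 0, 0); (-4, -4, 5) → (-4, 4, 5)
T2 shear: x ← x + 1/2·y: (-5, 0, 0) → (-5, 0, 0); (-4, 4, 5) → (-2, 4, 5)

image vertices: (-5, 0, 0), (-2, 4, 5)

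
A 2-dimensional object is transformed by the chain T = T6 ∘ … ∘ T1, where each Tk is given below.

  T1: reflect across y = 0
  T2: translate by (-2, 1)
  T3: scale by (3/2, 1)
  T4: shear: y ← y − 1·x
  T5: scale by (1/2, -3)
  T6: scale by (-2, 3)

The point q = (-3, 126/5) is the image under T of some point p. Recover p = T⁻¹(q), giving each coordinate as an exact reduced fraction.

T1 = [1 0 0; 0 -1 0; 0 0 1]
T2·T1 = [1 0 -2; 0 -1 1; 0 0 1]
T3·…·T1 = [3/2 0 -3; 0 -1 1; 0 0 1]
T4·…·T1 = [3/2 0 -3; -3/2 -1 4; 0 0 1]
T5·…·T1 = [3/4 0 -3/2; 9/2 3 -12; 0 0 1]
T6·…·T1 = [-3/2 0 3; 27/2 9 -36; 0 0 1]
det M = -27/2; M⁻¹ = [-2/3 0 2; 1 1/9 1; 0 0 1]
M⁻¹ · (-3, 126/5)ᵀ = (4, 4/5)ᵀ

p = (4, 4/5)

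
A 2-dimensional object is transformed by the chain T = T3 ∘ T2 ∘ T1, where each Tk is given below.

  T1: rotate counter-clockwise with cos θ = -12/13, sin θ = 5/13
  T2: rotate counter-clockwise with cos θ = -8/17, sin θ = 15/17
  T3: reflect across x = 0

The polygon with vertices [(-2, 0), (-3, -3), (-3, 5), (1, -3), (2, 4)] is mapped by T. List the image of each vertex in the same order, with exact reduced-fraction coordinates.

T1 rotate counter-clockwise with cos θ = -12/13, sin θ = 5/13: (-2, 0) → (24/13, -10/13); (-3, -3) → (51/13, 21/13); (-3, 5) → (11/13, -75/13); (1, -3) → (3/13, 41/13); (2, 4) → (-44/13, -38/13)
T2 rotate counter-clockwise with cos θ = -8/17, sin θ = 15/17: (24/13, -10/13) → (-42/221, 440/221); (51/13, 21/13) → (-723/221, 597/221); (11/13, -75/13) → (61/13, 45/13); (3/13, 41/13) → (-639/221, -283/221); (-44/13, -38/13) → (922/221, -356/221)
T3 reflect across x = 0: (-42/221, 440/221) → (42/221, 440/221); (-723/221, 597/221) → (723/221, 597/221); (61/13, 45/13) → (-61/13, 45/13); (-639/221, -283/221) → (639/221, -283/221); (922/221, -356/221) → (-922/221, -356/221)

image vertices: (42/221, 440/221), (723/221, 597/221), (-61/13, 45/13), (639/221, -283/221), (-922/221, -356/221)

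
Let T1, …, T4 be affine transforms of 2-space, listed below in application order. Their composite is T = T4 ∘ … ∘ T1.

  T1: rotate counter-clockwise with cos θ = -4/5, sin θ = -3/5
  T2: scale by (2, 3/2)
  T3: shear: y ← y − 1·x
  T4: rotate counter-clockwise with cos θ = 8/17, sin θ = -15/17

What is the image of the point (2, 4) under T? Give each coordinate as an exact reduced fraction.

T1 rotate counter-clockwise with cos θ = -4/5, sin θ = -3/5: (2, 4) → (4/5, -22/5)
T2 scale by (2, 3/2): (4/5, -22/5) → (8/5, -33/5)
T3 shear: y ← y − 1·x: (8/5, -33/5) → (8/5, -41/5)
T4 rotate counter-clockwise with cos θ = 8/17, sin θ = -15/17: (8/5, -41/5) → (-551/85, -448/85)

T(p) = (-551/85, -448/85)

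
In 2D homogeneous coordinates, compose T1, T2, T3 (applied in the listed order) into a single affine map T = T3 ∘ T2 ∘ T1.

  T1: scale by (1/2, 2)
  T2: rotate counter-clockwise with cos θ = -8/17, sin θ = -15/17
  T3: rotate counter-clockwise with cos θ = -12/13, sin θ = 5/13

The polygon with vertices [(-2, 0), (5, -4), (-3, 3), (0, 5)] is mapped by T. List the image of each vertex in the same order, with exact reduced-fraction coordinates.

image vertices: (-171/221, -140/221), (3095/442, -1018/221), (-129/26, 48/13), (-1400/221, 1710/221)

T1 scale by (1/2, 2): (-2, 0) → (-1, 0); (5, -4) → (5/2, -8); (-3, 3) → (-3/2, 6); (0, 5) → (0, 10)
T2 rotate counter-clockwise with cos θ = -8/17, sin θ = -15/17: (-1, 0) → (8/17, 15/17); (5/2, -8) → (-140/17, 53/34); (-3/2, 6) → (6, -3/2); (0, 10) → (150/17, -80/17)
T3 rotate counter-clockwise with cos θ = -12/13, sin θ = 5/13: (8/17, 15/17) → (-171/221, -140/221); (-140/17, 53/34) → (3095/442, -1018/221); (6, -3/2) → (-129/26, 48/13); (150/17, -80/17) → (-1400/221, 1710/221)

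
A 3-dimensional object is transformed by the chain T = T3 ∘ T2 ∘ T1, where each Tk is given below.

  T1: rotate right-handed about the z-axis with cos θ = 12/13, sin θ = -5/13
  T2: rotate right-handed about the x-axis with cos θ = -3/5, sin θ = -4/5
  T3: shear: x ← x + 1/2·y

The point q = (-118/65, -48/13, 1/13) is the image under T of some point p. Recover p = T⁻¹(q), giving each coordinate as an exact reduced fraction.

T1 = [12/13 5/13 0 0; -5/13 12/13 0 0; 0 0 1 0; 0 0 0 1]
T2·T1 = [12/13 5/13 0 0; 3/13 -36/65 4/5 0; 4/13 -48/65 -3/5 0; 0 0 0 1]
T3·…·T1 = [27/26 7/65 2/5 0; 3/13 -36/65 4/5 0; 4/13 -48/65 -3/5 0; 0 0 0 1]
det M = 1; M⁻¹ = [12/13 -3/13 4/13 0; 5/13 -97/130 -48/65 0; 0 4/5 -3/5 0; 0 0 0 1]
M⁻¹ · (-118/65, -48/13, 1/13)ᵀ = (-4/5, 2, -3)ᵀ

p = (-4/5, 2, -3)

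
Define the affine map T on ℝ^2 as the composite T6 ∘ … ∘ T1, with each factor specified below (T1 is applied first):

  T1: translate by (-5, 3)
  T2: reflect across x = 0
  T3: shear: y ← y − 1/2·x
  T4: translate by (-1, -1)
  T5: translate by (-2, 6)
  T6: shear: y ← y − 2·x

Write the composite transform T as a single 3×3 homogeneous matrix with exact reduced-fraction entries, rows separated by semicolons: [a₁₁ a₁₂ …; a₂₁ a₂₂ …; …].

T = [-1 0 2; 5/2 1 3/2; 0 0 1]

T1 = [1 0 -5; 0 1 3; 0 0 1]
T2·T1 = [-1 0 5; 0 1 3; 0 0 1]
T3·…·T1 = [-1 0 5; 1/2 1 1/2; 0 0 1]
T4·…·T1 = [-1 0 4; 1/2 1 -1/2; 0 0 1]
T5·…·T1 = [-1 0 2; 1/2 1 11/2; 0 0 1]
T6·…·T1 = [-1 0 2; 5/2 1 3/2; 0 0 1]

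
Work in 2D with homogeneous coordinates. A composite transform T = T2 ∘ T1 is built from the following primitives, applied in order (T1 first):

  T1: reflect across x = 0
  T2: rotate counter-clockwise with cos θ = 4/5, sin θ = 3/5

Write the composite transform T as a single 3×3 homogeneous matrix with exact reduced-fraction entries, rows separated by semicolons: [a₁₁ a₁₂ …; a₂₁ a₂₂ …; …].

T = [-4/5 -3/5 0; -3/5 4/5 0; 0 0 1]

T1 = [-1 0 0; 0 1 0; 0 0 1]
T2·T1 = [-4/5 -3/5 0; -3/5 4/5 0; 0 0 1]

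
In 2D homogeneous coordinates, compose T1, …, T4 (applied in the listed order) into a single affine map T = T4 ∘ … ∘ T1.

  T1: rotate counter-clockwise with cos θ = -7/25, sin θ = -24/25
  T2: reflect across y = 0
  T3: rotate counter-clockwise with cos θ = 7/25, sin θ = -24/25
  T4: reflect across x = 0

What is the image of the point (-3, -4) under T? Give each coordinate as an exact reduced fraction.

T(p) = (117/25, 44/25)

T1 rotate counter-clockwise with cos θ = -7/25, sin θ = -24/25: (-3, -4) → (-3, 4)
T2 reflect across y = 0: (-3, 4) → (-3, -4)
T3 rotate counter-clockwise with cos θ = 7/25, sin θ = -24/25: (-3, -4) → (-117/25, 44/25)
T4 reflect across x = 0: (-117/25, 44/25) → (117/25, 44/25)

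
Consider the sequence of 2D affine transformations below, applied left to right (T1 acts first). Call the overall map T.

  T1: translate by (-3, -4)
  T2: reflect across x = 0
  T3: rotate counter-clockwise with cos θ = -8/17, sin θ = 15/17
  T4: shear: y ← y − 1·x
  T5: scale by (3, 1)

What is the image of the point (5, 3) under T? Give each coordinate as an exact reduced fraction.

T(p) = (93/17, -53/17)

T1 translate by (-3, -4): (5, 3) → (2, -1)
T2 reflect across x = 0: (2, -1) → (-2, -1)
T3 rotate counter-clockwise with cos θ = -8/17, sin θ = 15/17: (-2, -1) → (31/17, -22/17)
T4 shear: y ← y − 1·x: (31/17, -22/17) → (31/17, -53/17)
T5 scale by (3, 1): (31/17, -53/17) → (93/17, -53/17)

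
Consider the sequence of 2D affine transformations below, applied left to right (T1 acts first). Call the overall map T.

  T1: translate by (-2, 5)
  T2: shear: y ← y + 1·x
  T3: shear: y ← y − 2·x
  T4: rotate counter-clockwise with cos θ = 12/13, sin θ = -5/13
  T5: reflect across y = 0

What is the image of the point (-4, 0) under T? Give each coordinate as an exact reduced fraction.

T1 translate by (-2, 5): (-4, 0) → (-6, 5)
T2 shear: y ← y + 1·x: (-6, 5) → (-6, -1)
T3 shear: y ← y − 2·x: (-6, -1) → (-6, 11)
T4 rotate counter-clockwise with cos θ = 12/13, sin θ = -5/13: (-6, 11) → (-17/13, 162/13)
T5 reflect across y = 0: (-17/13, 162/13) → (-17/13, -162/13)

T(p) = (-17/13, -162/13)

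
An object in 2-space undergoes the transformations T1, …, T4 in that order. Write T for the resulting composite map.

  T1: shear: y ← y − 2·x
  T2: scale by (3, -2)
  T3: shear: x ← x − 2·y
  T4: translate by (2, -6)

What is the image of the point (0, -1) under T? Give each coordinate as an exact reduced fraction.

T1 shear: y ← y − 2·x: (0, -1) → (0, -1)
T2 scale by (3, -2): (0, -1) → (0, 2)
T3 shear: x ← x − 2·y: (0, 2) → (-4, 2)
T4 translate by (2, -6): (-4, 2) → (-2, -4)

T(p) = (-2, -4)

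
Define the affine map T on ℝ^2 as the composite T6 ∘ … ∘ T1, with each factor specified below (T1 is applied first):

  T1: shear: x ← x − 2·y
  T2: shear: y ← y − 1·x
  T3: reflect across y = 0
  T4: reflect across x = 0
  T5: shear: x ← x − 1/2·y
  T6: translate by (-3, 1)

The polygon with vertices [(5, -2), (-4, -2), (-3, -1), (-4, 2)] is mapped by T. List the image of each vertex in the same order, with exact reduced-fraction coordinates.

image vertices: (-35/2, 12), (-4, 3), (-2, 1), (10, -9)

T1 shear: x ← x − 2·y: (5, -2) → (9, -2); (-4, -2) → (0, -2); (-3, -1) → (-1, -1); (-4, 2) → (-8, 2)
T2 shear: y ← y − 1·x: (9, -2) → (9, -11); (0, -2) → (0, -2); (-1, -1) → (-1, 0); (-8, 2) → (-8, 10)
T3 reflect across y = 0: (9, -11) → (9, 11); (0, -2) → (0, 2); (-1, 0) → (-1, 0); (-8, 10) → (-8, -10)
T4 reflect across x = 0: (9, 11) → (-9, 11); (0, 2) → (0, 2); (-1, 0) → (1, 0); (-8, -10) → (8, -10)
T5 shear: x ← x − 1/2·y: (-9, 11) → (-29/2, 11); (0, 2) → (-1, 2); (1, 0) → (1, 0); (8, -10) → (13, -10)
T6 translate by (-3, 1): (-29/2, 11) → (-35/2, 12); (-1, 2) → (-4, 3); (1, 0) → (-2, 1); (13, -10) → (10, -9)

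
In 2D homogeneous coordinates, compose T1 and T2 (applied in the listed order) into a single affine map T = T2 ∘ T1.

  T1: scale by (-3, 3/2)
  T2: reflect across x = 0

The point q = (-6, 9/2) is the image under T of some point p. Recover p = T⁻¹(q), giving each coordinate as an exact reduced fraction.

p = (-2, 3)

T1 = [-3 0 0; 0 3/2 0; 0 0 1]
T2·T1 = [3 0 0; 0 3/2 0; 0 0 1]
det M = 9/2; M⁻¹ = [1/3 0 0; 0 2/3 0; 0 0 1]
M⁻¹ · (-6, 9/2)ᵀ = (-2, 3)ᵀ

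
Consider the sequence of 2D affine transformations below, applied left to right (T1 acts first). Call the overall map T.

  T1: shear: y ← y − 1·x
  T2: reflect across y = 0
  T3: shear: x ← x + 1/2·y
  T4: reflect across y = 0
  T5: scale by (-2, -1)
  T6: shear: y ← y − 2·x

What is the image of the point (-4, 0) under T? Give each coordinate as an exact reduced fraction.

T1 shear: y ← y − 1·x: (-4, 0) → (-4, 4)
T2 reflect across y = 0: (-4, 4) → (-4, -4)
T3 shear: x ← x + 1/2·y: (-4, -4) → (-6, -4)
T4 reflect across y = 0: (-6, -4) → (-6, 4)
T5 scale by (-2, -1): (-6, 4) → (12, -4)
T6 shear: y ← y − 2·x: (12, -4) → (12, -28)

T(p) = (12, -28)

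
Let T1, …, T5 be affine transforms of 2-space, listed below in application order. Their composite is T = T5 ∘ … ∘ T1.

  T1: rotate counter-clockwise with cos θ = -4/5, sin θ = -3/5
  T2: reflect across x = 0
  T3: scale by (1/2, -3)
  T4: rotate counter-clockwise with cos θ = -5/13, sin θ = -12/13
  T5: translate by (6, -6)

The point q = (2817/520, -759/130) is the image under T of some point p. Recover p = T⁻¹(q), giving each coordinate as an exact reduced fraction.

T1 = [-4/5 3/5 0; -3/5 -4/5 0; 0 0 1]
T2·T1 = [4/5 -3/5 0; -3/5 -4/5 0; 0 0 1]
T3·…·T1 = [2/5 -3/10 0; 9/5 12/5 0; 0 0 1]
T4·…·T1 = [98/65 303/130 0; -69/65 -42/65 0; 0 0 1]
T5·…·T1 = [98/65 303/130 6; -69/65 -42/65 -6; 0 0 1]
det M = 3/2; M⁻¹ = [-28/65 -101/65 -438/65; 46/65 196/195 116/65; 0 0 1]
M⁻¹ · (2817/520, -759/130)ᵀ = (0, -1/4)ᵀ

p = (0, -1/4)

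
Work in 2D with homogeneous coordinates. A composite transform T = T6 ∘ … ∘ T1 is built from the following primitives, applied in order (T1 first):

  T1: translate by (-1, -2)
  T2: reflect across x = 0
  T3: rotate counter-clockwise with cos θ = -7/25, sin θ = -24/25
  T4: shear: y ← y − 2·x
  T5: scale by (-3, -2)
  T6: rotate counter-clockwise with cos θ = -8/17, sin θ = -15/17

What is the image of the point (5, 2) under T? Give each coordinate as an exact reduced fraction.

T1 translate by (-1, -2): (5, 2) → (4, 0)
T2 reflect across x = 0: (4, 0) → (-4, 0)
T3 rotate counter-clockwise with cos θ = -7/25, sin θ = -24/25: (-4, 0) → (28/25, 96/25)
T4 shear: y ← y − 2·x: (28/25, 96/25) → (28/25, 8/5)
T5 scale by (-3, -2): (28/25, 8/5) → (-84/25, -16/5)
T6 rotate counter-clockwise with cos θ = -8/17, sin θ = -15/17: (-84/25, -16/5) → (-528/425, 76/17)

T(p) = (-528/425, 76/17)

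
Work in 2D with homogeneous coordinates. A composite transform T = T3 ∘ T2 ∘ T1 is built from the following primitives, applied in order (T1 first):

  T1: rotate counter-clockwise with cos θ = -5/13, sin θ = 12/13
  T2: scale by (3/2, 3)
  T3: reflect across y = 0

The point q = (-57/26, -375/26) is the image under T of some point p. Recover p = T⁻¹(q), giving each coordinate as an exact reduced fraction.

T1 = [-5/13 -12/13 0; 12/13 -5/13 0; 0 0 1]
T2·T1 = [-15/26 -18/13 0; 36/13 -15/13 0; 0 0 1]
T3·…·T1 = [-15/26 -18/13 0; -36/13 15/13 0; 0 0 1]
det M = -9/2; M⁻¹ = [-10/39 -4/13 0; -8/13 5/39 0; 0 0 1]
M⁻¹ · (-57/26, -375/26)ᵀ = (5, -1/2)ᵀ

p = (5, -1/2)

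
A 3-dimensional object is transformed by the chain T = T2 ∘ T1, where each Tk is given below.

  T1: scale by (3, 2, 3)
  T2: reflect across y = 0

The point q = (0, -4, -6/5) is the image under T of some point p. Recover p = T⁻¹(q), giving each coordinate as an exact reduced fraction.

p = (0, 2, -2/5)

T1 = [3 0 0 0; 0 2 0 0; 0 0 3 0; 0 0 0 1]
T2·T1 = [3 0 0 0; 0 -2 0 0; 0 0 3 0; 0 0 0 1]
det M = -18; M⁻¹ = [1/3 0 0 0; 0 -1/2 0 0; 0 0 1/3 0; 0 0 0 1]
M⁻¹ · (0, -4, -6/5)ᵀ = (0, 2, -2/5)ᵀ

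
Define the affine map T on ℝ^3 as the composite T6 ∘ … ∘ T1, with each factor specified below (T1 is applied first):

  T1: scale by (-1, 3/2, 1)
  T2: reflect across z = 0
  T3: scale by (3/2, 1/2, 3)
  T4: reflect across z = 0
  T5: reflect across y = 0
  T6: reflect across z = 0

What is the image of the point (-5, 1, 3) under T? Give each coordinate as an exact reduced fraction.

T1 scale by (-1, 3/2, 1): (-5, 1, 3) → (5, 3/2, 3)
T2 reflect across z = 0: (5, 3/2, 3) → (5, 3/2, -3)
T3 scale by (3/2, 1/2, 3): (5, 3/2, -3) → (15/2, 3/4, -9)
T4 reflect across z = 0: (15/2, 3/4, -9) → (15/2, 3/4, 9)
T5 reflect across y = 0: (15/2, 3/4, 9) → (15/2, -3/4, 9)
T6 reflect across z = 0: (15/2, -3/4, 9) → (15/2, -3/4, -9)

T(p) = (15/2, -3/4, -9)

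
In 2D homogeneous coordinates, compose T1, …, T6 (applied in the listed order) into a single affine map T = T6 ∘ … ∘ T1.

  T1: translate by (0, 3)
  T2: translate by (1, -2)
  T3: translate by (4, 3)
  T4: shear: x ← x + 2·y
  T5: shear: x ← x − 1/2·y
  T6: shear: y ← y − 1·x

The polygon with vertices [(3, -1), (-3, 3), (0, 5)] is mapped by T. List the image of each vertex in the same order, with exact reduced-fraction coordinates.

image vertices: (25/2, -19/2), (25/2, -11/2), (37/2, -19/2)

T1 translate by (0, 3): (3, -1) → (3, 2); (-3, 3) → (-3, 6); (0, 5) → (0, 8)
T2 translate by (1, -2): (3, 2) → (4, 0); (-3, 6) → (-2, 4); (0, 8) → (1, 6)
T3 translate by (4, 3): (4, 0) → (8, 3); (-2, 4) → (2, 7); (1, 6) → (5, 9)
T4 shear: x ← x + 2·y: (8, 3) → (14, 3); (2, 7) → (16, 7); (5, 9) → (23, 9)
T5 shear: x ← x − 1/2·y: (14, 3) → (25/2, 3); (16, 7) → (25/2, 7); (23, 9) → (37/2, 9)
T6 shear: y ← y − 1·x: (25/2, 3) → (25/2, -19/2); (25/2, 7) → (25/2, -11/2); (37/2, 9) → (37/2, -19/2)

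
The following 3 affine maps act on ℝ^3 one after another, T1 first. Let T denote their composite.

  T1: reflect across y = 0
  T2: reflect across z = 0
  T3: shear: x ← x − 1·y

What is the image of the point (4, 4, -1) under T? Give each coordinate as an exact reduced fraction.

T(p) = (8, -4, 1)

T1 reflect across y = 0: (4, 4, -1) → (4, -4, -1)
T2 reflect across z = 0: (4, -4, -1) → (4, -4, 1)
T3 shear: x ← x − 1·y: (4, -4, 1) → (8, -4, 1)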